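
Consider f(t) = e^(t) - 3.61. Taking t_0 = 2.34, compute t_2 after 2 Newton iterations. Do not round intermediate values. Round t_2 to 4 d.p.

1.3554

Newton update: t ← t − f(t)/f'(t).
f'(t) = e^(t)
t_0 = 2.340000: f = 6.771237, f' = 10.381237 → t_1 = 2.340000 - (6.771237)/(10.381237) = 1.687743
t_1 = 1.687743: f = 1.797262, f' = 5.407262 → t_2 = 1.687743 - (1.797262)/(5.407262) = 1.355364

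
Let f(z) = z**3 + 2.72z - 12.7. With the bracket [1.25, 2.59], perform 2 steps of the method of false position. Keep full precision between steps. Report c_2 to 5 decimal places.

1.90561

f(1.250000) = -7.346875, f(2.590000) = 11.718779
step 1: c = 1.766364, f(c) = -2.384364 < 0 → new bracket [1.766364, 2.590000]
step 2: c = 1.905613, f(c) = -0.596768 < 0 → new bracket [1.905613, 2.590000]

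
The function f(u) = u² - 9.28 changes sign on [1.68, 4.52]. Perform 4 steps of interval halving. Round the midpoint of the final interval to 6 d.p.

3.011250

f(1.680000) = -6.457600, f(4.520000) = 11.150400 (opposite signs)
step 1: m = 3.100000, f(m) = 0.330000 > 0 → root in [1.680000, 3.100000]
step 2: m = 2.390000, f(m) = -3.567900 < 0 → root in [2.390000, 3.100000]
step 3: m = 2.745000, f(m) = -1.744975 < 0 → root in [2.745000, 3.100000]
step 4: m = 2.922500, f(m) = -0.738994 < 0 → root in [2.922500, 3.100000]
Midpoint of [2.922500, 3.100000] = 3.011250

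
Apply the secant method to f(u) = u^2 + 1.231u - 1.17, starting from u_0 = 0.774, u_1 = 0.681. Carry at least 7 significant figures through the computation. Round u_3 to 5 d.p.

0.62908

f(u_0) = 0.381870, f(u_1) = 0.132072
u_2 = 0.681000 - (0.132072)·(0.681000 - 0.774000)/(0.132072 - (0.381870)) = 0.631829; f(u_2) = 0.006991
u_3 = 0.631829 - (0.006991)·(0.631829 - 0.681000)/(0.006991 - (0.132072)) = 0.629081; f(u_3) = 0.000143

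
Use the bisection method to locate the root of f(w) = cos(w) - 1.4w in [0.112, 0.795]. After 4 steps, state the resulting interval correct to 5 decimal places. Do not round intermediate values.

[0.58156, 0.62425]

f(0.112000) = 0.836935, f(0.795000) = -0.412715 (opposite signs)
step 1: m = 0.453500, f(m) = 0.264019 > 0 → root in [0.453500, 0.795000]
step 2: m = 0.624250, f(m) = -0.062548 < 0 → root in [0.453500, 0.624250]
step 3: m = 0.538875, f(m) = 0.103862 > 0 → root in [0.538875, 0.624250]
step 4: m = 0.581562, f(m) = 0.021418 > 0 → root in [0.581562, 0.624250]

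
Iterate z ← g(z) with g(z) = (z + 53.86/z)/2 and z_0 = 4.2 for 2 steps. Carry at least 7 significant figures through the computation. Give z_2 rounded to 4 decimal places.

7.4198

z_1 = g(4.200000) = 8.511905
z_2 = g(8.511905) = 7.419757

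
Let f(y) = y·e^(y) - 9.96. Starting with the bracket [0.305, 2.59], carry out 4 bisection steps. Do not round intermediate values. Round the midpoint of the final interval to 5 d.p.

f(0.305000) = -9.546229, f(2.590000) = 24.564108 (opposite signs)
step 1: m = 1.447500, f(m) = -3.804550 < 0 → root in [1.447500, 2.590000]
step 2: m = 2.018750, f(m) = 5.238983 > 0 → root in [1.447500, 2.018750]
step 3: m = 1.733125, f(m) = -0.153444 < 0 → root in [1.733125, 2.018750]
step 4: m = 1.875937, f(m) = 2.284123 > 0 → root in [1.733125, 1.875937]
Midpoint of [1.733125, 1.875937] = 1.804531

1.80453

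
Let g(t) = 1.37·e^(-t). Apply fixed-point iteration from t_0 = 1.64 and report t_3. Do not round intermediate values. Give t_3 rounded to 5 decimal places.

0.47928

t_1 = g(1.640000) = 0.265753
t_2 = g(0.265753) = 1.050281
t_3 = g(1.050281) = 0.479280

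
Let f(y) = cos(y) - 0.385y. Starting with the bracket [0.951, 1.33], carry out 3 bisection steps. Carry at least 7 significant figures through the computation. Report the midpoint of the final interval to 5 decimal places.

f(0.951000) = 0.214734, f(1.330000) = -0.273574 (opposite signs)
step 1: m = 1.140500, f(m) = -0.021952 < 0 → root in [0.951000, 1.140500]
step 2: m = 1.045750, f(m) = 0.098639 > 0 → root in [1.045750, 1.140500]
step 3: m = 1.093125, f(m) = 0.038859 > 0 → root in [1.093125, 1.140500]
Midpoint of [1.093125, 1.140500] = 1.116812

1.11681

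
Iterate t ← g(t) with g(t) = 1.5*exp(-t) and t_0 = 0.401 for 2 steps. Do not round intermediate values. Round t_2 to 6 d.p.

0.549355

t_1 = g(0.401000) = 1.004475
t_2 = g(1.004475) = 0.549355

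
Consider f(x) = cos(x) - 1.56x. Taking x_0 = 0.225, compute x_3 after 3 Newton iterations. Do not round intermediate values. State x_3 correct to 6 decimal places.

f'(x) = -sin(x) - 1.56
x_0 = 0.225000: f = 0.623794, f' = -1.783106 → x_1 = 0.225000 - (0.623794)/(-1.783106) = 0.574836
x_1 = 0.574836: f = -0.057462, f' = -2.103697 → x_2 = 0.574836 - (-0.057462)/(-2.103697) = 0.547521
x_2 = 0.547521: f = -0.000315, f' = -2.080572 → x_3 = 0.547521 - (-0.000315)/(-2.080572) = 0.547370

0.547370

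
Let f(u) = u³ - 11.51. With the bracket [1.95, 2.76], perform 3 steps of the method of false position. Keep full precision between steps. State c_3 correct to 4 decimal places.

f(1.950000) = -4.095125, f(2.760000) = 9.514576
step 1: c = 2.193727, f(c) = -0.952825 < 0 → new bracket [2.193727, 2.760000]
step 2: c = 2.245274, f(c) = -0.191007 < 0 → new bracket [2.245274, 2.760000]
step 3: c = 2.255403, f(c) = -0.037113 < 0 → new bracket [2.255403, 2.760000]

2.2554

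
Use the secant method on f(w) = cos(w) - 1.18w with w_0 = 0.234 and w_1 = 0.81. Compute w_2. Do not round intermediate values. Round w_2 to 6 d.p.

0.650705

f(w_0) = 0.696627, f(w_1) = -0.266302
w_2 = 0.810000 - (-0.266302)·(0.810000 - 0.234000)/(-0.266302 - (0.696627)) = 0.650705; f(w_2) = 0.027825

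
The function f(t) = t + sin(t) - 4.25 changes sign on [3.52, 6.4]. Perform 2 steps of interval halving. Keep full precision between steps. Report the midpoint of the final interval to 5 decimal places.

5.32000

f(3.520000) = -1.099441, f(6.400000) = 2.266549 (opposite signs)
step 1: m = 4.960000, f(m) = -0.259501 < 0 → root in [4.960000, 6.400000]
step 2: m = 5.680000, f(m) = 0.862731 > 0 → root in [4.960000, 5.680000]
Midpoint of [4.960000, 5.680000] = 5.320000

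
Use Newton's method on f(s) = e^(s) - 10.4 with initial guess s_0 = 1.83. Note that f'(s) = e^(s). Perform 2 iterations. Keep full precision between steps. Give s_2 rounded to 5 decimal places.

2.35344

s_0 = 1.830000: f = -4.166113, f' = 6.233887 → s_1 = 1.830000 - (-4.166113)/(6.233887) = 2.498301
s_1 = 2.498301: f = 1.761815, f' = 12.161815 → s_2 = 2.498301 - (1.761815)/(12.161815) = 2.353437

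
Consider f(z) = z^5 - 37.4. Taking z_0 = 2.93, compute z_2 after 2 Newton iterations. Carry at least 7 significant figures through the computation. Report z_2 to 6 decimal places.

f'(z) = 5z^4
z_0 = 2.930000: f = 178.542488, f' = 368.502540 → z_1 = 2.930000 - (178.542488)/(368.502540) = 2.445492
z_1 = 2.445492: f = 50.064353, f' = 178.827735 → z_2 = 2.445492 - (50.064353)/(178.827735) = 2.165533

2.165533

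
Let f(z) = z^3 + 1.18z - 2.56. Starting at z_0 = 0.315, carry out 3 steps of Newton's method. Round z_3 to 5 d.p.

f'(z) = 3z^2 + 1.18
z_0 = 0.315000: f = -2.157044, f' = 1.477675 → z_1 = 0.315000 - (-2.157044)/(1.477675) = 1.774755
z_1 = 1.774755: f = 5.124260, f' = 10.629271 → z_2 = 1.774755 - (5.124260)/(10.629271) = 1.292666
z_2 = 1.292666: f = 1.125372, f' = 6.192956 → z_3 = 1.292666 - (1.125372)/(6.192956) = 1.110948

1.11095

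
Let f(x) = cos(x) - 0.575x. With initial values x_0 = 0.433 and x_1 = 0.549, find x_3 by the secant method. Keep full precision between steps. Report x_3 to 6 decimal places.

f(x_0) = 0.658736, f(x_1) = 0.537372
x_2 = 0.549000 - (0.537372)·(0.549000 - 0.433000)/(0.537372 - (0.658736)) = 1.062620; f(x_2) = -0.124422
x_3 = 1.062620 - (-0.124422)·(1.062620 - 0.549000)/(-0.124422 - (0.537372)) = 0.966056; f(x_3) = 0.013066

0.966056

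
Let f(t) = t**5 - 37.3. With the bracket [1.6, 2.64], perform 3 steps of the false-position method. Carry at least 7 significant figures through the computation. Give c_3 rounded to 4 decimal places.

2.0171

f(1.600000) = -26.814240, f(2.640000) = 90.938856
step 1: c = 1.836824, f(c) = -16.390761 < 0 → new bracket [1.836824, 2.640000]
step 2: c = 1.959481, f(c) = -8.412828 < 0 → new bracket [1.959481, 2.640000]
step 3: c = 2.017105, f(c) = -3.907970 < 0 → new bracket [2.017105, 2.640000]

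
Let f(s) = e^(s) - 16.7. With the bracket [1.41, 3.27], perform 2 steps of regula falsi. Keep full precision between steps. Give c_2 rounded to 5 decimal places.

False-position update: c = (a·f(b) − b·f(a))/(f(b) − f(a)); replace the endpoint whose sign matches f(c).
f(1.410000) = -12.604045, f(3.270000) = 9.611339
step 1: c = 2.465283, f(c) = -4.933185 < 0 → new bracket [2.465283, 3.270000]
step 2: c = 2.738226, f(c) = -1.240470 < 0 → new bracket [2.738226, 3.270000]

2.73823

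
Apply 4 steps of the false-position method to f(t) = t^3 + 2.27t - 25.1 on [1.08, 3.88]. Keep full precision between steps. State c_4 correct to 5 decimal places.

f(1.080000) = -21.388688, f(3.880000) = 42.118672
step 1: c = 2.023014, f(c) = -12.228401 < 0 → new bracket [2.023014, 3.880000]
step 2: c = 2.440846, f(c) = -5.017372 < 0 → new bracket [2.440846, 3.880000]
step 3: c = 2.594036, f(c) = -1.756203 < 0 → new bracket [2.594036, 3.880000]
step 4: c = 2.645510, f(c) = -0.579493 < 0 → new bracket [2.645510, 3.880000]

2.64551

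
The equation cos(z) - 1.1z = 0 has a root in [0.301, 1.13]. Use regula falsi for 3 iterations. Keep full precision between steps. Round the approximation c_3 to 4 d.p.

f(0.301000) = 0.623940, f(1.130000) = -0.816340
step 1: c = 0.660129, f(c) = 0.063771 > 0 → new bracket [0.660129, 1.130000]
step 2: c = 0.694175, f(c) = 0.004989 > 0 → new bracket [0.694175, 1.130000]
step 3: c = 0.696822, f(c) = 0.000381 > 0 → new bracket [0.696822, 1.130000]

0.6968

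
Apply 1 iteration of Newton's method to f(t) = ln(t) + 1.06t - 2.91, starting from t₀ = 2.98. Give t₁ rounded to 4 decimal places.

2.0193

Newton update: t ← t − f(t)/f'(t).
f'(t) = 1/t + 1.06
t_0 = 2.980000: f = 1.340723, f' = 1.395570 → t_1 = 2.980000 - (1.340723)/(1.395570) = 2.019301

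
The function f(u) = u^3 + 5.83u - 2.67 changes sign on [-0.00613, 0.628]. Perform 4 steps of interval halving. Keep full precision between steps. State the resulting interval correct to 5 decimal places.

f(-0.006130) = -2.705738, f(0.628000) = 1.238913 (opposite signs)
step 1: m = 0.310935, f(m) = -0.827188 < 0 → root in [0.310935, 0.628000]
step 2: m = 0.469468, f(m) = 0.170466 > 0 → root in [0.310935, 0.469468]
step 3: m = 0.390201, f(m) = -0.335716 < 0 → root in [0.390201, 0.469468]
step 4: m = 0.429834, f(m) = -0.084650 < 0 → root in [0.429834, 0.469468]

[0.42983, 0.46947]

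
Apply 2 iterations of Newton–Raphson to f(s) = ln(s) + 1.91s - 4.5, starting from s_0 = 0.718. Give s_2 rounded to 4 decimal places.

Newton update: s ← s − f(s)/f'(s).
f'(s) = 1/s + 1.91
s_0 = 0.718000: f = -3.459906, f' = 3.302758 → s_1 = 0.718000 - (-3.459906)/(3.302758) = 1.765581
s_1 = 1.765581: f = -0.559261, f' = 2.476386 → s_2 = 1.765581 - (-0.559261)/(2.476386) = 1.991418

1.9914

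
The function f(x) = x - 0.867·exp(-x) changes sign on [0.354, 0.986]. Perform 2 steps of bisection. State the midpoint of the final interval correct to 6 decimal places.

f(0.354000) = -0.254526, f(0.986000) = 0.662552 (opposite signs)
step 1: m = 0.670000, f(m) = 0.226349 > 0 → root in [0.354000, 0.670000]
step 2: m = 0.512000, f(m) = -0.007589 < 0 → root in [0.512000, 0.670000]
Midpoint of [0.512000, 0.670000] = 0.591000

0.591000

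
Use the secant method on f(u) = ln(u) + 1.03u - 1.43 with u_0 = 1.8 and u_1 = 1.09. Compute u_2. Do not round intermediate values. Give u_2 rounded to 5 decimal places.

1.21734

f(u_0) = 1.011787, f(u_1) = -0.221122
u_2 = 1.090000 - (-0.221122)·(1.090000 - 1.800000)/(-0.221122 - (1.011787)) = 1.217339; f(u_2) = 0.020526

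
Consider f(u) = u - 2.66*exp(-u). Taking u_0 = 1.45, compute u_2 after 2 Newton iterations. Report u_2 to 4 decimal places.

Newton update: u ← u − f(u)/f'(u).
f'(u) = 1 + 2.66*exp(-u)
u_0 = 1.450000: f = 0.826043, f' = 1.623957 → u_1 = 1.450000 - (0.826043)/(1.623957) = 0.941339
u_1 = 0.941339: f = -0.096340, f' = 2.037679 → u_2 = 0.941339 - (-0.096340)/(2.037679) = 0.988619

0.9886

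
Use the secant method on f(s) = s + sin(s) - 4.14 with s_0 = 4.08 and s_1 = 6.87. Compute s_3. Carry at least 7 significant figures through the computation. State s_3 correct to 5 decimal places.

f(s_0) = -0.866618, f(s_1) = 3.283711
s_2 = 6.870000 - (3.283711)·(6.870000 - 4.080000)/(3.283711 - (-0.866618)) = 4.662572; f(s_2) = -0.476188
s_3 = 4.662572 - (-0.476188)·(4.662572 - 6.870000)/(-0.476188 - (3.283711)) = 4.942140; f(s_3) = -0.171583

4.94214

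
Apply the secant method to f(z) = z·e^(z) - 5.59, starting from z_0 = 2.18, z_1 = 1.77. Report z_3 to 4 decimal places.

f(z_0) = 13.694948, f(z_1) = 4.801410
z_2 = 1.770000 - (4.801410)·(1.770000 - 2.180000)/(4.801410 - (13.694948)) = 1.548651; f(z_2) = 1.696583
z_3 = 1.548651 - (1.696583)·(1.548651 - 1.770000)/(1.696583 - (4.801410)) = 1.427698; f(z_3) = 0.362202

1.4277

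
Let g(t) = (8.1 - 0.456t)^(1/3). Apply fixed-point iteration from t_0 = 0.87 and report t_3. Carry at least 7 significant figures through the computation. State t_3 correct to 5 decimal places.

1.93272

t_1 = g(0.870000) = 1.974961
t_2 = g(1.974961) = 1.930927
t_3 = g(1.930927) = 1.932720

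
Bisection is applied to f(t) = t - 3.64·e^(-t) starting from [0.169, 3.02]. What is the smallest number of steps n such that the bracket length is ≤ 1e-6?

Initial width b − a = 3.02 − 0.169 = 2.851000.
After n steps the width is (b−a)/2^n; need (b−a)/2^n ≤ 1e-6.
So n ≥ log₂(2.851000/1e-6) = log₂(2851000.0000) ≈ 21.4430.
Hence n = 22.

22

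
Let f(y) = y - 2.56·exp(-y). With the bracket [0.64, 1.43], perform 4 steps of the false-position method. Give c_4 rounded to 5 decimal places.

f(0.640000) = -0.709869, f(1.430000) = 0.817369
step 1: c = 1.007196, f(c) = 0.072178 > 0 → new bracket [0.640000, 1.007196]
step 2: c = 0.973306, f(c) = 0.006057 > 0 → new bracket [0.640000, 0.973306]
step 3: c = 0.970486, f(c) = 0.000506 > 0 → new bracket [0.640000, 0.970486]
step 4: c = 0.970251, f(c) = 0.000042 > 0 → new bracket [0.640000, 0.970251]

0.97025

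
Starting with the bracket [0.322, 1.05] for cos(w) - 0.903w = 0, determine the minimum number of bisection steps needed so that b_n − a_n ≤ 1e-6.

20

Initial width b − a = 1.05 − 0.322 = 0.728000.
After n steps the width is (b−a)/2^n; need (b−a)/2^n ≤ 1e-6.
So n ≥ log₂(0.728000/1e-6) = log₂(728000.0000) ≈ 19.4736.
Hence n = 20.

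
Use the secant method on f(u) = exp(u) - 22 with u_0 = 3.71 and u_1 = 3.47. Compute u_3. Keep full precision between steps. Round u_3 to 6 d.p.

f(u_0) = 18.853807, f(u_1) = 10.136742
u_2 = 3.470000 - (10.136742)·(3.470000 - 3.710000)/(10.136742 - (18.853807)) = 3.190913; f(u_2) = 2.310616
u_3 = 3.190913 - (2.310616)·(3.190913 - 3.470000)/(2.310616 - (10.136742)) = 3.108514; f(u_3) = 0.387761

3.108514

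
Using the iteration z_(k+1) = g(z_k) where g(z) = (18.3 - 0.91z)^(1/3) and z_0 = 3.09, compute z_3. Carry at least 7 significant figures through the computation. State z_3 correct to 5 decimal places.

2.52013

z_1 = g(3.090000) = 2.492677
z_2 = g(2.492677) = 2.521503
z_3 = g(2.521503) = 2.520127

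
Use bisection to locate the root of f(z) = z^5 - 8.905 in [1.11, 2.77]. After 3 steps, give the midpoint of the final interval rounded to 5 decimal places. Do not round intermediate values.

f(1.110000) = -7.219942, f(2.770000) = 154.174303 (opposite signs)
step 1: m = 1.940000, f(m) = 18.574489 > 0 → root in [1.110000, 1.940000]
step 2: m = 1.525000, f(m) = -0.656989 < 0 → root in [1.525000, 1.940000]
step 3: m = 1.732500, f(m) = 6.703681 > 0 → root in [1.525000, 1.732500]
Midpoint of [1.525000, 1.732500] = 1.628750

1.62875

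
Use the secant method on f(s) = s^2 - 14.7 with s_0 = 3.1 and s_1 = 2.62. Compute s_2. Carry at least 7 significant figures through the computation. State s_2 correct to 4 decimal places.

Secant update: s_(k+1) = s_k − f(s_k)·(s_k − s_(k-1))/(f(s_k) − f(s_(k-1))).
f(s_0) = -5.090000, f(s_1) = -7.835600
s_2 = 2.620000 - (-7.835600)·(2.620000 - 3.100000)/(-7.835600 - (-5.090000)) = 3.989860; f(s_2) = 1.218984

3.9899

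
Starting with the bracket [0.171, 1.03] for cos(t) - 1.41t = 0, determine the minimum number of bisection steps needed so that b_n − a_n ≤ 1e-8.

27

Initial width b − a = 1.03 − 0.171 = 0.859000.
After n steps the width is (b−a)/2^n; need (b−a)/2^n ≤ 1e-8.
So n ≥ log₂(0.859000/1e-8) = log₂(85900000.0000) ≈ 26.3562.
Hence n = 27.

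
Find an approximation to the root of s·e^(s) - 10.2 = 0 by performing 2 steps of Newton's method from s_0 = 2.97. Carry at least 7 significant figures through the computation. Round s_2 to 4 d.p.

1.9409

f'(s) = (s + 1)·e^(s)
s_0 = 2.970000: f = 47.691001, f' = 77.382921 → s_1 = 2.970000 - (47.691001)/(77.382921) = 2.353701
s_1 = 2.353701: f = 14.571413, f' = 35.295863 → s_2 = 2.353701 - (14.571413)/(35.295863) = 1.940865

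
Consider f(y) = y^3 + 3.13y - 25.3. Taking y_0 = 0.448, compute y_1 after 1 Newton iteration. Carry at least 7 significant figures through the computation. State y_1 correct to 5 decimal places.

f'(y) = 3y^2 + 3.13
y_0 = 0.448000: f = -23.807845, f' = 3.732112 → y_1 = 0.448000 - (-23.807845)/(3.732112) = 6.827188

6.82719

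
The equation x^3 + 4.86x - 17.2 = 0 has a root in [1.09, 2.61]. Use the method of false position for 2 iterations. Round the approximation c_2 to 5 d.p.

1.92616

f(1.090000) = -10.607571, f(2.610000) = 13.264181
step 1: c = 1.765422, f(c) = -3.117731 < 0 → new bracket [1.765422, 2.610000]
step 2: c = 1.926158, f(c) = -0.692658 < 0 → new bracket [1.926158, 2.610000]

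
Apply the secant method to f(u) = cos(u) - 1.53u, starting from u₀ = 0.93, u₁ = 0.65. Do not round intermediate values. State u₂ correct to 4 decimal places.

0.5613

f(u_0) = -0.825066, f(u_1) = -0.198416
u_2 = 0.650000 - (-0.198416)·(0.650000 - 0.930000)/(-0.198416 - (-0.825066)) = 0.561344; f(u_2) = -0.012315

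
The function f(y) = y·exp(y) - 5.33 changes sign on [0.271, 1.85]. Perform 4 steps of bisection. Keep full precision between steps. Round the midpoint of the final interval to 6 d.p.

1.405906

f(0.271000) = -4.974644, f(1.850000) = 6.435666 (opposite signs)
step 1: m = 1.060500, f(m) = -2.267473 < 0 → root in [1.060500, 1.850000]
step 2: m = 1.455250, f(m) = 0.906554 > 0 → root in [1.060500, 1.455250]
step 3: m = 1.257875, f(m) = -0.904874 < 0 → root in [1.257875, 1.455250]
step 4: m = 1.356562, f(m) = -0.062708 < 0 → root in [1.356562, 1.455250]
Midpoint of [1.356562, 1.455250] = 1.405906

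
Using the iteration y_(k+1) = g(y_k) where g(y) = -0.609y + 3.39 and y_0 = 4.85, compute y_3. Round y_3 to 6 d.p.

y_1 = g(4.850000) = 0.436350
y_2 = g(0.436350) = 3.124263
y_3 = g(3.124263) = 1.487324

1.487324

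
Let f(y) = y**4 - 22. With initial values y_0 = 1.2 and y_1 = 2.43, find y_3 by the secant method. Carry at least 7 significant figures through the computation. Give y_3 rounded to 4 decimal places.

f(y_0) = -19.926400, f(y_1) = 12.867844
y_2 = 2.430000 - (12.867844)·(2.430000 - 1.200000)/(12.867844 - (-19.926400)) = 1.947371; f(y_2) = -7.618806
y_3 = 1.947371 - (-7.618806)·(1.947371 - 2.430000)/(-7.618806 - (12.867844)) = 2.126857; f(y_3) = -1.537776

2.1269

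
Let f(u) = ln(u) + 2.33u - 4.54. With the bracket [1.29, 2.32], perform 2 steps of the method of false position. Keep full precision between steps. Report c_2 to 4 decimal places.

False-position update: c = (a·f(b) − b·f(a))/(f(b) − f(a)); replace the endpoint whose sign matches f(c).
f(1.290000) = -1.279658, f(2.320000) = 1.707167
step 1: c = 1.731287, f(c) = 0.042764 > 0 → new bracket [1.290000, 1.731287]
step 2: c = 1.717017, f(c) = 0.001238 > 0 → new bracket [1.290000, 1.717017]

1.7170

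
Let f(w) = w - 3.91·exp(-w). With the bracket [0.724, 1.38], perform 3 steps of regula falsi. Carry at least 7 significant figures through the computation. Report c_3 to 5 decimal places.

f(0.724000) = -1.171604, f(1.380000) = 0.396328
step 1: c = 1.214182, f(c) = 0.053097 > 0 → new bracket [0.724000, 1.214182]
step 2: c = 1.192930, f(c) = 0.006906 > 0 → new bracket [0.724000, 1.192930]
step 3: c = 1.190183, f(c) = 0.000894 > 0 → new bracket [0.724000, 1.190183]

1.19018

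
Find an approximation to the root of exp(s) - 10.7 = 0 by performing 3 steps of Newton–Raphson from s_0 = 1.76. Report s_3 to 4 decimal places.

2.3705

Newton update: s ← s − f(s)/f'(s).
f'(s) = exp(s)
s_0 = 1.760000: f = -4.887563, f' = 5.812437 → s_1 = 1.760000 - (-4.887563)/(5.812437) = 2.600880
s_1 = 2.600880: f = 2.775592, f' = 13.475592 → s_2 = 2.600880 - (2.775592)/(13.475592) = 2.394908
s_2 = 2.394908: f = 0.267192, f' = 10.967192 → s_3 = 2.394908 - (0.267192)/(10.967192) = 2.370545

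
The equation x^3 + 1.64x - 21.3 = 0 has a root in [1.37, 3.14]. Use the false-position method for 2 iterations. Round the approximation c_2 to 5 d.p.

2.52373

f(1.370000) = -16.481847, f(3.140000) = 14.808744
step 1: c = 2.302321, f(c) = -5.320325 < 0 → new bracket [2.302321, 3.140000]
step 2: c = 2.523728, f(c) = -1.086945 < 0 → new bracket [2.523728, 3.140000]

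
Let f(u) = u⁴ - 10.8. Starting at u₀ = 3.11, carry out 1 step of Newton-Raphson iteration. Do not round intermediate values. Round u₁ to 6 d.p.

f'(u) = 4u³
u_0 = 3.110000: f = 82.749518, f' = 120.320924 → u_1 = 3.110000 - (82.749518)/(120.320924) = 2.422260

2.422260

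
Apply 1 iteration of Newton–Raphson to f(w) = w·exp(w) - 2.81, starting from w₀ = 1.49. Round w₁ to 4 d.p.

1.1459

f'(w) = (w + 1)·exp(w)
w_0 = 1.490000: f = 3.801272, f' = 11.048368 → w_1 = 1.490000 - (3.801272)/(11.048368) = 1.145943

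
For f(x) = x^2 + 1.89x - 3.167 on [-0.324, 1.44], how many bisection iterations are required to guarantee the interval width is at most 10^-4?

15

Initial width b − a = 1.44 − -0.324 = 1.764000.
After n steps the width is (b−a)/2^n; need (b−a)/2^n ≤ 10^-4.
So n ≥ log₂(1.764000/10^-4) = log₂(17640.0000) ≈ 14.1066.
Hence n = 15.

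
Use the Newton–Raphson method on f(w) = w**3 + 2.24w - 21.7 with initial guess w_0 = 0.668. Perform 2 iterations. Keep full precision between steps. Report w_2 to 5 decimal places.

Newton update: w ← w − f(w)/f'(w).
f'(w) = 3w**2 + 2.24
w_0 = 0.668000: f = -19.905602, f' = 3.578672 → w_1 = 0.668000 - (-19.905602)/(3.578672) = 6.230287
w_1 = 6.230287: f = 234.093683, f' = 118.689445 → w_2 = 6.230287 - (234.093683)/(118.689445) = 4.257966

4.25797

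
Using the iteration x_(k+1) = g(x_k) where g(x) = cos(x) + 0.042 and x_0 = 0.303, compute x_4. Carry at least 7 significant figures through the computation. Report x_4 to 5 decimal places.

0.68257

x_1 = g(0.303000) = 0.996446
x_2 = g(0.996446) = 0.585290
x_3 = g(0.585290) = 0.875552
x_4 = g(0.875552) = 0.682573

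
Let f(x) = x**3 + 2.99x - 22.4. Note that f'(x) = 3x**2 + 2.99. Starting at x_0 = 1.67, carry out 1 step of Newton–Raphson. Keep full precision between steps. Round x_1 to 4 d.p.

Newton update: x ← x − f(x)/f'(x).
x_0 = 1.670000: f = -12.749237, f' = 11.356700 → x_1 = 1.670000 - (-12.749237)/(11.356700) = 2.792618

2.7926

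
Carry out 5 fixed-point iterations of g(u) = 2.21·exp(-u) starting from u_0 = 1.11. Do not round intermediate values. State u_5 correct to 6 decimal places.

u_1 = g(1.110000) = 0.728325
u_2 = g(0.728325) = 1.066804
u_3 = g(1.066804) = 0.760475
u_4 = g(0.760475) = 1.033052
u_5 = g(1.033052) = 0.786581

0.786581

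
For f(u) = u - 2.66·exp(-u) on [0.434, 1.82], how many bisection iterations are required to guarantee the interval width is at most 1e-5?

18

Initial width b − a = 1.82 − 0.434 = 1.386000.
After n steps the width is (b−a)/2^n; need (b−a)/2^n ≤ 1e-5.
So n ≥ log₂(1.386000/1e-5) = log₂(138600.0000) ≈ 17.0806.
Hence n = 18.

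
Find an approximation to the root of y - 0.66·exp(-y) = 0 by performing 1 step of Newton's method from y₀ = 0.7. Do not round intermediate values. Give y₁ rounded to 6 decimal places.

0.419635

f'(y) = 1 + 0.66·exp(-y)
y_0 = 0.700000: f = 0.372254, f' = 1.327746 → y_1 = 0.700000 - (0.372254)/(1.327746) = 0.419635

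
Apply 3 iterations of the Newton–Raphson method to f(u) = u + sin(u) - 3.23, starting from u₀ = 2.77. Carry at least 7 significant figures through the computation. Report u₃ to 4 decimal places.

Newton update: u ← u − f(u)/f'(u).
f'(u) = 1 + cos(u)
u_0 = 2.770000: f = -0.096900, f' = 0.068250 → u_1 = 2.770000 - (-0.096900)/(0.068250) = 4.189787
u_1 = 4.189787: f = 0.093264, f' = 0.500864 → u_2 = 4.189787 - (0.093264)/(0.500864) = 4.003581
u_2 = 4.003581: f = 0.014443, f' = 0.349071 → u_3 = 4.003581 - (0.014443)/(0.349071) = 3.962206

3.9622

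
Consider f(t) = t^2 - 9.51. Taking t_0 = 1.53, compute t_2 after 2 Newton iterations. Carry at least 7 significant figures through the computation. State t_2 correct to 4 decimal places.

Newton update: t ← t − f(t)/f'(t).
f'(t) = 2t
t_0 = 1.530000: f = -7.169100, f' = 3.060000 → t_1 = 1.530000 - (-7.169100)/(3.060000) = 3.872843
t_1 = 3.872843: f = 5.488914, f' = 7.745686 → t_2 = 3.872843 - (5.488914)/(7.745686) = 3.164202

3.1642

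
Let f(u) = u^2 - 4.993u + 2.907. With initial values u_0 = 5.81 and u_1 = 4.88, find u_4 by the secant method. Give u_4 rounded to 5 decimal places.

4.32082

f(u_0) = 7.653770, f(u_1) = 2.355560
u_2 = 4.880000 - (2.355560)·(4.880000 - 5.810000)/(2.355560 - (7.653770)) = 4.466526; f(u_2) = 0.555491
u_3 = 4.466526 - (0.555491)·(4.466526 - 4.880000)/(0.555491 - (2.355560)) = 4.338931; f(u_3) = 0.069038
u_4 = 4.338931 - (0.069038)·(4.338931 - 4.466526)/(0.069038 - (0.555491)) = 4.320822; f(u_4) = 0.002638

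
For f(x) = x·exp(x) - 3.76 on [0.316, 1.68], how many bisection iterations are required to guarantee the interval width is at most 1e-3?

Initial width b − a = 1.68 − 0.316 = 1.364000.
After n steps the width is (b−a)/2^n; need (b−a)/2^n ≤ 1e-3.
So n ≥ log₂(1.364000/1e-3) = log₂(1364.0000) ≈ 10.4136.
Hence n = 11.

11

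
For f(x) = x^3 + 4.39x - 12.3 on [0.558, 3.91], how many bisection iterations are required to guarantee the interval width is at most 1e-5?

19

Initial width b − a = 3.91 − 0.558 = 3.352000.
After n steps the width is (b−a)/2^n; need (b−a)/2^n ≤ 1e-5.
So n ≥ log₂(3.352000/1e-5) = log₂(335200.0000) ≈ 18.3547.
Hence n = 19.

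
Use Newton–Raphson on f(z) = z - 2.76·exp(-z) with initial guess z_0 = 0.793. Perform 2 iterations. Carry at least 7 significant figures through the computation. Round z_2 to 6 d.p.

1.007594

f'(z) = 1 + 2.76·exp(-z)
z_0 = 0.793000: f = -0.455859, f' = 2.248859 → z_1 = 0.793000 - (-0.455859)/(2.248859) = 0.995707
z_1 = 0.995707: f = -0.024009, f' = 2.019716 → z_2 = 0.995707 - (-0.024009)/(2.019716) = 1.007594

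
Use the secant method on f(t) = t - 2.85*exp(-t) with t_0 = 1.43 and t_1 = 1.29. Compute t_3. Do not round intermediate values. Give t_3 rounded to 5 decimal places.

1.02549

f(t_0) = 0.747970, f(t_1) = 0.505478
t_2 = 1.290000 - (0.505478)·(1.290000 - 1.430000)/(0.505478 - (0.747970)) = 0.998167; f(t_2) = -0.052213
t_3 = 0.998167 - (-0.052213)·(0.998167 - 1.290000)/(-0.052213 - (0.505478)) = 1.025489; f(t_3) = 0.003420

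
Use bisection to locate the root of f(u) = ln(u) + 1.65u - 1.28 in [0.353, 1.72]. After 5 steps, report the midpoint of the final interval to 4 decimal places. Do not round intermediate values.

0.8443

f(0.353000) = -1.738837, f(1.720000) = 2.100324 (opposite signs)
step 1: m = 1.036500, f(m) = 0.466075 > 0 → root in [0.353000, 1.036500]
step 2: m = 0.694750, f(m) = -0.497866 < 0 → root in [0.694750, 1.036500]
step 3: m = 0.865625, f(m) = 0.003978 > 0 → root in [0.694750, 0.865625]
step 4: m = 0.780188, f(m) = -0.240912 < 0 → root in [0.780188, 0.865625]
step 5: m = 0.822906, f(m) = -0.117118 < 0 → root in [0.822906, 0.865625]
Midpoint of [0.822906, 0.865625] = 0.844266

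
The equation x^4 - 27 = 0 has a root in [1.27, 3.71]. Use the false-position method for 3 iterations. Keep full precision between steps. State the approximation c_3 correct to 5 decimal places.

f(1.270000) = -24.398554, f(3.710000) = 162.450449
step 1: c = 1.588613, f(c) = -20.630987 < 0 → new bracket [1.588613, 3.710000]
step 2: c = 1.827667, f(c) = -15.841962 < 0 → new bracket [1.827667, 3.710000]
step 3: c = 1.994919, f(c) = -11.161972 < 0 → new bracket [1.994919, 3.710000]

1.99492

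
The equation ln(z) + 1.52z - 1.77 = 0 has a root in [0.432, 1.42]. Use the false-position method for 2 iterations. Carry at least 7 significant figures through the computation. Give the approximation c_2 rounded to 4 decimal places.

f(0.432000) = -1.952690, f(1.420000) = 0.739057
step 1: c = 1.148731, f(c) = 0.114728 > 0 → new bracket [0.432000, 1.148731]
step 2: c = 1.108957, f(c) = 0.019034 > 0 → new bracket [0.432000, 1.108957]

1.1090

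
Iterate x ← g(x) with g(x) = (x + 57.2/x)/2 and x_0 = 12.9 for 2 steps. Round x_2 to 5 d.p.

7.63338

x_1 = g(12.900000) = 8.667054
x_2 = g(8.667054) = 7.633380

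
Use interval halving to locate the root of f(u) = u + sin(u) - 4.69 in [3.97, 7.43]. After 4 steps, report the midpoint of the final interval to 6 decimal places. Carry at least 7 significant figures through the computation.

5.375625

f(3.970000) = -1.456856, f(7.430000) = 3.651458 (opposite signs)
step 1: m = 5.700000, f(m) = 0.459314 > 0 → root in [3.970000, 5.700000]
step 2: m = 4.835000, f(m) = -0.847493 < 0 → root in [4.835000, 5.700000]
step 3: m = 5.267500, f(m) = -0.272342 < 0 → root in [5.267500, 5.700000]
step 4: m = 5.483750, f(m) = 0.076787 > 0 → root in [5.267500, 5.483750]
Midpoint of [5.267500, 5.483750] = 5.375625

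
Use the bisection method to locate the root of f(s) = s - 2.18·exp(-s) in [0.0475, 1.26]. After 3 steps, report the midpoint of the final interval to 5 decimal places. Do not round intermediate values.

0.88109

f(0.047500) = -2.031371, f(1.260000) = 0.641634 (opposite signs)
step 1: m = 0.653750, f(m) = -0.480050 < 0 → root in [0.653750, 1.260000]
step 2: m = 0.956875, f(m) = 0.119556 > 0 → root in [0.653750, 0.956875]
step 3: m = 0.805313, f(m) = -0.169035 < 0 → root in [0.805313, 0.956875]
Midpoint of [0.805313, 0.956875] = 0.881094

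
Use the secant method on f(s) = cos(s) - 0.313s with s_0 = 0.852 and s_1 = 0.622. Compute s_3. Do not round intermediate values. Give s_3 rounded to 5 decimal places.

1.18125

f(s_0) = 0.391803, f(s_1) = 0.618029
s_2 = 0.622000 - (0.618029)·(0.622000 - 0.852000)/(0.618029 - (0.391803)) = 1.250340; f(s_2) = -0.076357
s_3 = 1.250340 - (-0.076357)·(1.250340 - 0.622000)/(-0.076357 - (0.618029)) = 1.181246; f(s_3) = 0.010043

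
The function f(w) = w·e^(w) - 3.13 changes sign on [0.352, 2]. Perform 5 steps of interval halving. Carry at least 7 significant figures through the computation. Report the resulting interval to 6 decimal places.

[1.021500, 1.073000]

f(0.352000) = -2.629488, f(2.000000) = 11.648112 (opposite signs)
step 1: m = 1.176000, f(m) = 0.681866 > 0 → root in [0.352000, 1.176000]
step 2: m = 0.764000, f(m) = -1.489809 < 0 → root in [0.764000, 1.176000]
step 3: m = 0.970000, f(m) = -0.571194 < 0 → root in [0.970000, 1.176000]
step 4: m = 1.073000, f(m) = 0.007601 > 0 → root in [0.970000, 1.073000]
step 5: m = 1.021500, f(m) = -0.292929 < 0 → root in [1.021500, 1.073000]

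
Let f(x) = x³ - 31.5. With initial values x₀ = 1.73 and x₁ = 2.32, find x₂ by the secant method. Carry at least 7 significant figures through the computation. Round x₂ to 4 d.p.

Secant update: x_(k+1) = x_k − f(x_k)·(x_k − x_(k-1))/(f(x_k) − f(x_(k-1))).
f(x_0) = -26.322283, f(x_1) = -19.012832
x_2 = 2.320000 - (-19.012832)·(2.320000 - 1.730000)/(-19.012832 - (-26.322283)) = 3.854667; f(x_2) = 25.774392

3.8547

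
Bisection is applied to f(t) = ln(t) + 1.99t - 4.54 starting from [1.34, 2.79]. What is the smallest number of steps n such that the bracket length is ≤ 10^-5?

Initial width b − a = 2.79 − 1.34 = 1.450000.
After n steps the width is (b−a)/2^n; need (b−a)/2^n ≤ 10^-5.
So n ≥ log₂(1.450000/10^-5) = log₂(145000.0000) ≈ 17.1457.
Hence n = 18.

18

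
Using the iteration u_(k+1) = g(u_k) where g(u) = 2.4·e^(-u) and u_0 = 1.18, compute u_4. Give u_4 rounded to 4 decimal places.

u_1 = g(1.180000) = 0.737469
u_2 = g(0.737469) = 1.147975
u_3 = g(1.147975) = 0.761468
u_4 = g(0.761468) = 1.120752

1.1208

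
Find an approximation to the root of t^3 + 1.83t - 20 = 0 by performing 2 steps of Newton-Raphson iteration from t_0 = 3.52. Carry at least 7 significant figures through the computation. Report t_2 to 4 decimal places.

Newton update: t ← t − f(t)/f'(t).
f'(t) = 3t^2 + 1.83
t_0 = 3.520000: f = 30.055808, f' = 39.001200 → t_1 = 3.520000 - (30.055808)/(39.001200) = 2.749362
t_1 = 2.749362: f = 5.813735, f' = 24.506974 → t_2 = 2.749362 - (5.813735)/(24.506974) = 2.512134

2.5121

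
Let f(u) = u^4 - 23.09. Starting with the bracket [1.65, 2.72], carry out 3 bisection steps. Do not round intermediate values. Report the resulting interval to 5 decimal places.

[2.18500, 2.31875]

f(1.650000) = -15.677994, f(2.720000) = 31.646323 (opposite signs)
step 1: m = 2.185000, f(m) = -0.296776 < 0 → root in [2.185000, 2.720000]
step 2: m = 2.452500, f(m) = 13.087293 > 0 → root in [2.185000, 2.452500]
step 3: m = 2.318750, f(m) = 5.817844 > 0 → root in [2.185000, 2.318750]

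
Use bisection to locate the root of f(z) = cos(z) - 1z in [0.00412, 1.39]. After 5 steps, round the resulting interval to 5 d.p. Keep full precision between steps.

f(0.004120) = 0.995872, f(1.390000) = -1.210187 (opposite signs)
step 1: m = 0.697060, f(m) = 0.069673 > 0 → root in [0.697060, 1.390000]
step 2: m = 1.043530, f(m) = -0.540357 < 0 → root in [0.697060, 1.043530]
step 3: m = 0.870295, f(m) = -0.225694 < 0 → root in [0.697060, 0.870295]
step 4: m = 0.783677, f(m) = -0.075355 < 0 → root in [0.697060, 0.783677]
step 5: m = 0.740369, f(m) = -0.002149 < 0 → root in [0.697060, 0.740369]

[0.69706, 0.74037]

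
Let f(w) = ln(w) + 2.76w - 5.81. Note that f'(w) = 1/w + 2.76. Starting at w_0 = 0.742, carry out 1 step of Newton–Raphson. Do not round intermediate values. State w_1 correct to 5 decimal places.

w_0 = 0.742000: f = -4.060486, f' = 4.107709 → w_1 = 0.742000 - (-4.060486)/(4.107709) = 1.730504

1.73050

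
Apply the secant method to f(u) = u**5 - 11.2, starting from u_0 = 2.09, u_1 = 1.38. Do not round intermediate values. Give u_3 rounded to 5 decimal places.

f(u_0) = 28.677822, f(u_1) = -6.195100
u_2 = 1.380000 - (-6.195100)·(1.380000 - 2.090000)/(-6.195100 - (28.677822)) = 1.506130; f(u_2) = -3.449812
u_3 = 1.506130 - (-3.449812)·(1.506130 - 1.380000)/(-3.449812 - (-6.195100)) = 1.664629; f(u_3) = 1.581649

1.66463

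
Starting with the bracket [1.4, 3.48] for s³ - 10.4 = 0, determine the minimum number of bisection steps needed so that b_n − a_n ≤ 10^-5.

18

Initial width b − a = 3.48 − 1.4 = 2.080000.
After n steps the width is (b−a)/2^n; need (b−a)/2^n ≤ 10^-5.
So n ≥ log₂(2.080000/10^-5) = log₂(208000.0000) ≈ 17.6662.
Hence n = 18.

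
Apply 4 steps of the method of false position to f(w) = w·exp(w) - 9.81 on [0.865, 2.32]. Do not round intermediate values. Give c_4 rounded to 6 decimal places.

1.718142

f(0.865000) = -7.755620, f(2.320000) = 13.797564
step 1: c = 1.388562, f(c) = -4.243143 < 0 → new bracket [1.388562, 2.320000]
step 2: c = 1.607635, f(c) = -1.786310 < 0 → new bracket [1.607635, 2.320000]
step 3: c = 1.689290, f(c) = -0.661426 < 0 → new bracket [1.689290, 2.320000]
step 4: c = 1.718142, f(c) = -0.232804 < 0 → new bracket [1.718142, 2.320000]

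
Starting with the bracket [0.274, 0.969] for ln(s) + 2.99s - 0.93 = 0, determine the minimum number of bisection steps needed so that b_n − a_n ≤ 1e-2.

Initial width b − a = 0.969 − 0.274 = 0.695000.
After n steps the width is (b−a)/2^n; need (b−a)/2^n ≤ 1e-2.
So n ≥ log₂(0.695000/1e-2) = log₂(69.5000) ≈ 6.1189.
Hence n = 7.

7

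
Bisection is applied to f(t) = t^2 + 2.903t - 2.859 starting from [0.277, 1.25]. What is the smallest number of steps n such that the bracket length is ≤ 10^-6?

20

Initial width b − a = 1.25 − 0.277 = 0.973000.
After n steps the width is (b−a)/2^n; need (b−a)/2^n ≤ 10^-6.
So n ≥ log₂(0.973000/10^-6) = log₂(973000.0000) ≈ 19.8921.
Hence n = 20.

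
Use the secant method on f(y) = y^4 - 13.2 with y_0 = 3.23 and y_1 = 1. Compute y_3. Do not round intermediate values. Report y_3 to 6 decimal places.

f(y_0) = 95.645402, f(y_1) = -12.200000
y_2 = 1.000000 - (-12.200000)·(1.000000 - 3.230000)/(-12.200000 - (95.645402)) = 1.252269; f(y_2) = -10.740823
y_3 = 1.252269 - (-10.740823)·(1.252269 - 1.000000)/(-10.740823 - (-12.200000)) = 3.109186; f(y_3) = 80.251572

3.109186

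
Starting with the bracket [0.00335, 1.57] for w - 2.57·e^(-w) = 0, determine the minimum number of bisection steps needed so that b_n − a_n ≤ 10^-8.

Initial width b − a = 1.57 − 0.00335 = 1.566650.
After n steps the width is (b−a)/2^n; need (b−a)/2^n ≤ 10^-8.
So n ≥ log₂(1.566650/10^-8) = log₂(156665000.0000) ≈ 27.2231.
Hence n = 28.

28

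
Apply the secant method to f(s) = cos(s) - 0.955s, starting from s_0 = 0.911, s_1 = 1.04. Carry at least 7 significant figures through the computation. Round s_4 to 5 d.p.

Secant update: s_(k+1) = s_k − f(s_k)·(s_k − s_(k-1))/(f(s_k) − f(s_(k-1))).
f(s_0) = -0.257049, f(s_1) = -0.486980
s_2 = 1.040000 - (-0.486980)·(1.040000 - 0.911000)/(-0.486980 - (-0.257049)) = 0.766786; f(s_2) = -0.012136
s_3 = 0.766786 - (-0.012136)·(0.766786 - 1.040000)/(-0.012136 - (-0.486980)) = 0.759803; f(s_3) = -0.000640
s_4 = 0.759803 - (-0.000640)·(0.759803 - 0.766786)/(-0.000640 - (-0.012136)) = 0.759414; f(s_4) = -0.000001

0.75941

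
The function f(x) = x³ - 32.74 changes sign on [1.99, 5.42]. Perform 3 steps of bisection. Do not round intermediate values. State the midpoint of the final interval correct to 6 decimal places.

f(1.990000) = -24.859401, f(5.420000) = 126.480088 (opposite signs)
step 1: m = 3.705000, f(m) = 18.118628 > 0 → root in [1.990000, 3.705000]
step 2: m = 2.847500, f(m) = -9.651740 < 0 → root in [2.847500, 3.705000]
step 3: m = 3.276250, f(m) = 2.426658 > 0 → root in [2.847500, 3.276250]
Midpoint of [2.847500, 3.276250] = 3.061875

3.061875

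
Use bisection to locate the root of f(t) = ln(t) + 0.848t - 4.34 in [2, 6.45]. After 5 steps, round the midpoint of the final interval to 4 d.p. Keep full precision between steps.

f(2.000000) = -1.950853, f(6.450000) = 2.993680 (opposite signs)
step 1: m = 4.225000, f(m) = 0.683819 > 0 → root in [2.000000, 4.225000]
step 2: m = 3.112500, f(m) = -0.565174 < 0 → root in [3.112500, 4.225000]
step 3: m = 3.668750, f(m) = 0.070951 > 0 → root in [3.112500, 3.668750]
step 4: m = 3.390625, f(m) = -0.243736 < 0 → root in [3.390625, 3.668750]
step 5: m = 3.529687, f(m) = -0.085616 < 0 → root in [3.529687, 3.668750]
Midpoint of [3.529687, 3.668750] = 3.599219

3.5992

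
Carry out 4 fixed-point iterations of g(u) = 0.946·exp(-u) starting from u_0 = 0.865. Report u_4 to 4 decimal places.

u_1 = g(0.865000) = 0.398315
u_2 = g(0.398315) = 0.635192
u_3 = g(0.635192) = 0.501223
u_4 = g(0.501223) = 0.573077

0.5731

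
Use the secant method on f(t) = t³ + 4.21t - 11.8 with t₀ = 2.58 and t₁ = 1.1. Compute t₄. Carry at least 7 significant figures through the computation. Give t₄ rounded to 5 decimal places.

f(t_0) = 16.235312, f(t_1) = -5.838000
t_2 = 1.100000 - (-5.838000)·(1.100000 - 2.580000)/(-5.838000 - (16.235312)) = 1.491434; f(t_2) = -2.203556
t_3 = 1.491434 - (-2.203556)·(1.491434 - 1.100000)/(-2.203556 - (-5.838000)) = 1.728759; f(t_3) = 0.644662
t_4 = 1.728759 - (0.644662)·(1.728759 - 1.491434)/(0.644662 - (-2.203556)) = 1.675043; f(t_4) = -0.048281

1.67504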